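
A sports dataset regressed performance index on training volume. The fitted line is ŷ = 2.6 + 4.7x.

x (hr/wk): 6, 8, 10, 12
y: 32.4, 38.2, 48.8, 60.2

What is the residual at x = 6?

ŷ = 2.6 + 4.7·6 = 30.8
r = 32.4 − 30.8 = 1.6

r = 1.6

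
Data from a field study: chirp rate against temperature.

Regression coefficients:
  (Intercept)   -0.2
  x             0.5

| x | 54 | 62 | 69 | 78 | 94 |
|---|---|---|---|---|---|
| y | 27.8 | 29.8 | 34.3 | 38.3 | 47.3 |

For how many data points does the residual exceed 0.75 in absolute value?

2

x=54: ŷ = -0.2 + 0.5·54 = 26.8; e = 27.8 − 26.8 = 1
x=62: ŷ = -0.2 + 0.5·62 = 30.8; e = 29.8 − 30.8 = -1
x=69: ŷ = -0.2 + 0.5·69 = 34.3; e = 34.3 − 34.3 = 0
x=78: ŷ = -0.2 + 0.5·78 = 38.8; e = 38.3 − 38.8 = -0.5
x=94: ŷ = -0.2 + 0.5·94 = 46.8; e = 47.3 − 46.8 = 0.5
|e| > 0.75: x=54 (|e|=1), x=62 (|e|=1) → 2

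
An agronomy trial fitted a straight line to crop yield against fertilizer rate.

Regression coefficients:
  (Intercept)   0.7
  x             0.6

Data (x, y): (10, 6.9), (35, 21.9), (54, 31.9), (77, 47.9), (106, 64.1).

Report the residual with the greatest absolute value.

e = -1.2

x=10: ŷ = 0.7 + 0.6·10 = 6.7; e = 6.9 − 6.7 = 0.2
x=35: ŷ = 0.7 + 0.6·35 = 21.7; e = 21.9 − 21.7 = 0.2
x=54: ŷ = 0.7 + 0.6·54 = 33.1; e = 31.9 − 33.1 = -1.2
x=77: ŷ = 0.7 + 0.6·77 = 46.9; e = 47.9 − 46.9 = 1
x=106: ŷ = 0.7 + 0.6·106 = 64.3; e = 64.1 − 64.3 = -0.2
Largest |e| is 1.2 at x = 54, residual -1.2.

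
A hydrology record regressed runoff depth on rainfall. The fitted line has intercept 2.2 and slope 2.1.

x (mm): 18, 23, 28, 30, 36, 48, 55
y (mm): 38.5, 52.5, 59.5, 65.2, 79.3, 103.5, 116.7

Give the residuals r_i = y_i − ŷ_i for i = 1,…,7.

-1.5, 2, -1.5, 0, 1.5, 0.5, -1

x=18: ŷ = 2.2 + 2.1·18 = 40; r = 38.5 − 40 = -1.5
x=23: ŷ = 2.2 + 2.1·23 = 50.5; r = 52.5 − 50.5 = 2
x=28: ŷ = 2.2 + 2.1·28 = 61; r = 59.5 − 61 = -1.5
x=30: ŷ = 2.2 + 2.1·30 = 65.2; r = 65.2 − 65.2 = 0
x=36: ŷ = 2.2 + 2.1·36 = 77.8; r = 79.3 − 77.8 = 1.5
x=48: ŷ = 2.2 + 2.1·48 = 103; r = 103.5 − 103 = 0.5
x=55: ŷ = 2.2 + 2.1·55 = 117.7; r = 116.7 − 117.7 = -1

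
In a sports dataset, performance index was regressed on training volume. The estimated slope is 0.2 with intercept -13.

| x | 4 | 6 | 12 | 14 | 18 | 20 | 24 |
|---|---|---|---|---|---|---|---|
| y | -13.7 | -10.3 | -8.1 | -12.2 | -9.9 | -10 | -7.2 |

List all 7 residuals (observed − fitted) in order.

x=4: ŷ = -13 + 0.2·4 = -12.2; e = -13.7 − (-12.2) = -1.5
x=6: ŷ = -13 + 0.2·6 = -11.8; e = -10.3 − (-11.8) = 1.5
x=12: ŷ = -13 + 0.2·12 = -10.6; e = -8.1 − (-10.6) = 2.5
x=14: ŷ = -13 + 0.2·14 = -10.2; e = -12.2 − (-10.2) = -2
x=18: ŷ = -13 + 0.2·18 = -9.4; e = -9.9 − (-9.4) = -0.5
x=20: ŷ = -13 + 0.2·20 = -9; e = -10 − (-9) = -1
x=24: ŷ = -13 + 0.2·24 = -8.2; e = -7.2 − (-8.2) = 1

-1.5, 1.5, 2.5, -2, -0.5, -1, 1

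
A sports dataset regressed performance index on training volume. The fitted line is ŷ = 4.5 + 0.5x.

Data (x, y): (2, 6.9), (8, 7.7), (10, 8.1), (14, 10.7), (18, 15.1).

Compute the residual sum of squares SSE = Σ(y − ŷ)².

x=2: ŷ = 4.5 + 0.5·2 = 5.5; r = 6.9 − 5.5 = 1.4
x=8: ŷ = 4.5 + 0.5·8 = 8.5; r = 7.7 − 8.5 = -0.8
x=10: ŷ = 4.5 + 0.5·10 = 9.5; r = 8.1 − 9.5 = -1.4
x=14: ŷ = 4.5 + 0.5·14 = 11.5; r = 10.7 − 11.5 = -0.8
x=18: ŷ = 4.5 + 0.5·18 = 13.5; r = 15.1 − 13.5 = 1.6
SSE = 1.96 + 0.64 + 1.96 + 0.64 + 2.56 = 7.76

SSE = 7.76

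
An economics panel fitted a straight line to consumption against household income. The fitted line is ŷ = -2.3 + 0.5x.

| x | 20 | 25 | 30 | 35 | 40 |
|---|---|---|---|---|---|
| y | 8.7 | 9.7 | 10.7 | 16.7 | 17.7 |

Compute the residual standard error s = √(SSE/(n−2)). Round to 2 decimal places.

s = 1.58

x=20: ŷ = -2.3 + 0.5·20 = 7.7; e = 8.7 − 7.7 = 1
x=25: ŷ = -2.3 + 0.5·25 = 10.2; e = 9.7 − 10.2 = -0.5
x=30: ŷ = -2.3 + 0.5·30 = 12.7; e = 10.7 − 12.7 = -2
x=35: ŷ = -2.3 + 0.5·35 = 15.2; e = 16.7 − 15.2 = 1.5
x=40: ŷ = -2.3 + 0.5·40 = 17.7; e = 17.7 − 17.7 = 0
SSE = 1 + 0.25 + 4 + 2.25 + 0 = 7.5
s = √(7.5/3) = √2.5 ≈ 1.58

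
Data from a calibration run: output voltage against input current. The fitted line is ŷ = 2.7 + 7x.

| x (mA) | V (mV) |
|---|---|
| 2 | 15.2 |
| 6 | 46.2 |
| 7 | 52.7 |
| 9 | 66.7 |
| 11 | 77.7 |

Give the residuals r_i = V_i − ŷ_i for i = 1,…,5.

-1.5, 1.5, 1, 1, -2

x=2: ŷ = 2.7 + 7·2 = 16.7; r = 15.2 − 16.7 = -1.5
x=6: ŷ = 2.7 + 7·6 = 44.7; r = 46.2 − 44.7 = 1.5
x=7: ŷ = 2.7 + 7·7 = 51.7; r = 52.7 − 51.7 = 1
x=9: ŷ = 2.7 + 7·9 = 65.7; r = 66.7 − 65.7 = 1
x=11: ŷ = 2.7 + 7·11 = 79.7; r = 77.7 − 79.7 = -2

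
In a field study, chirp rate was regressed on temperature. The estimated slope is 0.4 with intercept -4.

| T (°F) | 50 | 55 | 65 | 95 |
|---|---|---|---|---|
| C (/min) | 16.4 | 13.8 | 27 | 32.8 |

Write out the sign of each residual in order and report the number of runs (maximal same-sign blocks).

T=50: ŷ = -4 + 0.4·50 = 16; r = 16.4 − 16 = 0.4
T=55: ŷ = -4 + 0.4·55 = 18; r = 13.8 − 18 = -4.2
T=65: ŷ = -4 + 0.4·65 = 22; r = 27 − 22 = 5
T=95: ŷ = -4 + 0.4·95 = 34; r = 32.8 − 34 = -1.2
Signs: + − + −
Runs: +×1, −×1, +×1, −×1 → 4

4 runs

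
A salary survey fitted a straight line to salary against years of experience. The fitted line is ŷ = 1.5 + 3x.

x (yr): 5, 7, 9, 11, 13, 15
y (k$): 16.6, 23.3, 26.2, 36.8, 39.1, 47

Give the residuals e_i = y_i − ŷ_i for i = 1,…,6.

x=5: ŷ = 1.5 + 3·5 = 16.5; e = 16.6 − 16.5 = 0.1
x=7: ŷ = 1.5 + 3·7 = 22.5; e = 23.3 − 22.5 = 0.8
x=9: ŷ = 1.5 + 3·9 = 28.5; e = 26.2 − 28.5 = -2.3
x=11: ŷ = 1.5 + 3·11 = 34.5; e = 36.8 − 34.5 = 2.3
x=13: ŷ = 1.5 + 3·13 = 40.5; e = 39.1 − 40.5 = -1.4
x=15: ŷ = 1.5 + 3·15 = 46.5; e = 47 − 46.5 = 0.5

0.1, 0.8, -2.3, 2.3, -1.4, 0.5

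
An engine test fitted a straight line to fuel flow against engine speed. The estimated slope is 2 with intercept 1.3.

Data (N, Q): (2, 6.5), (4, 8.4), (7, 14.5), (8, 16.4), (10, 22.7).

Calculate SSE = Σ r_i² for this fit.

N=2: Q̂ = 1.3 + 2·2 = 5.3; r = 6.5 − 5.3 = 1.2
N=4: Q̂ = 1.3 + 2·4 = 9.3; r = 8.4 − 9.3 = -0.9
N=7: Q̂ = 1.3 + 2·7 = 15.3; r = 14.5 − 15.3 = -0.8
N=8: Q̂ = 1.3 + 2·8 = 17.3; r = 16.4 − 17.3 = -0.9
N=10: Q̂ = 1.3 + 2·10 = 21.3; r = 22.7 − 21.3 = 1.4
SSE = 1.44 + 0.81 + 0.64 + 0.81 + 1.96 = 5.66

SSE = 5.66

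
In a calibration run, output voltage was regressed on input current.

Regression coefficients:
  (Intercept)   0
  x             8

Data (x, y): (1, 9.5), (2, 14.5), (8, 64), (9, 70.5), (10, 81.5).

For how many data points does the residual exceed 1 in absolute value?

x=1: ŷ = 8·1 = 8; r = 9.5 − 8 = 1.5
x=2: ŷ = 8·2 = 16; r = 14.5 − 16 = -1.5
x=8: ŷ = 8·8 = 64; r = 64 − 64 = 0
x=9: ŷ = 8·9 = 72; r = 70.5 − 72 = -1.5
x=10: ŷ = 8·10 = 80; r = 81.5 − 80 = 1.5
|r| > 1: x=1 (|r|=1.5), x=2 (|r|=1.5), x=9 (|r|=1.5), x=10 (|r|=1.5) → 4

4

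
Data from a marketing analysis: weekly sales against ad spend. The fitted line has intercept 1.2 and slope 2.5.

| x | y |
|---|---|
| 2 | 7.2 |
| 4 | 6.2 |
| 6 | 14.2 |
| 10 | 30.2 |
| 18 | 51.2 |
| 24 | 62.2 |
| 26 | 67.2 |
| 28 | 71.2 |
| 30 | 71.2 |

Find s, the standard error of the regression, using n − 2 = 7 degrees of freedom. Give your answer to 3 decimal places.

s = 3.742

x=2: ŷ = 1.2 + 2.5·2 = 6.2; e = 7.2 − 6.2 = 1
x=4: ŷ = 1.2 + 2.5·4 = 11.2; e = 6.2 − 11.2 = -5
x=6: ŷ = 1.2 + 2.5·6 = 16.2; e = 14.2 − 16.2 = -2
x=10: ŷ = 1.2 + 2.5·10 = 26.2; e = 30.2 − 26.2 = 4
x=18: ŷ = 1.2 + 2.5·18 = 46.2; e = 51.2 − 46.2 = 5
x=24: ŷ = 1.2 + 2.5·24 = 61.2; e = 62.2 − 61.2 = 1
x=26: ŷ = 1.2 + 2.5·26 = 66.2; e = 67.2 − 66.2 = 1
x=28: ŷ = 1.2 + 2.5·28 = 71.2; e = 71.2 − 71.2 = 0
x=30: ŷ = 1.2 + 2.5·30 = 76.2; e = 71.2 − 76.2 = -5
SSE = 1 + 25 + 4 + 16 + 25 + 1 + 1 + 0 + 25 = 98
s = √(98/7) = √14 ≈ 3.742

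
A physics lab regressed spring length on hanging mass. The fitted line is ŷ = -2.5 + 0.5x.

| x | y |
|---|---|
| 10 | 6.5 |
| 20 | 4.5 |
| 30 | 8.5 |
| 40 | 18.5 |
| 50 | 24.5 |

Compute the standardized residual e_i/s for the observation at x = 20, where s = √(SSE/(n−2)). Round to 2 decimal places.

-0.77

x=10: ŷ = -2.5 + 0.5·10 = 2.5; e = 6.5 − 2.5 = 4
x=20: ŷ = -2.5 + 0.5·20 = 7.5; e = 4.5 − 7.5 = -3
x=30: ŷ = -2.5 + 0.5·30 = 12.5; e = 8.5 − 12.5 = -4
x=40: ŷ = -2.5 + 0.5·40 = 17.5; e = 18.5 − 17.5 = 1
x=50: ŷ = -2.5 + 0.5·50 = 22.5; e = 24.5 − 22.5 = 2
SSE = 16 + 9 + 16 + 1 + 4 = 46
s = √(46/3) = 3.91578
e/s = -3 / 3.91578 = -0.77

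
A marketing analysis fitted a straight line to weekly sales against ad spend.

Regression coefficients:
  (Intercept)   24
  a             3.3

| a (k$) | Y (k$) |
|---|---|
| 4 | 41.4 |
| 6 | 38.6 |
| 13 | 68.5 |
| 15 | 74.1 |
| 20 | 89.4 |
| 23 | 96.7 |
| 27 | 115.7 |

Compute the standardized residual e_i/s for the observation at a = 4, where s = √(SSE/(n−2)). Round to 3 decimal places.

a=4: Ŷ = 24 + 3.3·4 = 37.2; e = 41.4 − 37.2 = 4.2
a=6: Ŷ = 24 + 3.3·6 = 43.8; e = 38.6 − 43.8 = -5.2
a=13: Ŷ = 24 + 3.3·13 = 66.9; e = 68.5 − 66.9 = 1.6
a=15: Ŷ = 24 + 3.3·15 = 73.5; e = 74.1 − 73.5 = 0.6
a=20: Ŷ = 24 + 3.3·20 = 90; e = 89.4 − 90 = -0.6
a=23: Ŷ = 24 + 3.3·23 = 99.9; e = 96.7 − 99.9 = -3.2
a=27: Ŷ = 24 + 3.3·27 = 113.1; e = 115.7 − 113.1 = 2.6
SSE = 17.64 + 27.04 + 2.56 + 0.36 + 0.36 + 10.24 + 6.76 = 64.96
s = √(64.96/5) = 3.60444
e/s = 4.2 / 3.60444 = 1.165

1.165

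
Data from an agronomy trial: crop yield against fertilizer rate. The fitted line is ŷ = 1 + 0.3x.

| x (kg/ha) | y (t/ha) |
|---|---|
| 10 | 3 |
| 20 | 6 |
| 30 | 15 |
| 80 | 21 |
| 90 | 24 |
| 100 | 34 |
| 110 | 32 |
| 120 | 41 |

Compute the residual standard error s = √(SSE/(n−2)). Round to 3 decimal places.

s = 3.830

x=10: ŷ = 1 + 0.3·10 = 4; r = 3 − 4 = -1
x=20: ŷ = 1 + 0.3·20 = 7; r = 6 − 7 = -1
x=30: ŷ = 1 + 0.3·30 = 10; r = 15 − 10 = 5
x=80: ŷ = 1 + 0.3·80 = 25; r = 21 − 25 = -4
x=90: ŷ = 1 + 0.3·90 = 28; r = 24 − 28 = -4
x=100: ŷ = 1 + 0.3·100 = 31; r = 34 − 31 = 3
x=110: ŷ = 1 + 0.3·110 = 34; r = 32 − 34 = -2
x=120: ŷ = 1 + 0.3·120 = 37; r = 41 − 37 = 4
SSE = 1 + 1 + 25 + 16 + 16 + 9 + 4 + 16 = 88
s = √(88/6) = √14.6667 ≈ 3.830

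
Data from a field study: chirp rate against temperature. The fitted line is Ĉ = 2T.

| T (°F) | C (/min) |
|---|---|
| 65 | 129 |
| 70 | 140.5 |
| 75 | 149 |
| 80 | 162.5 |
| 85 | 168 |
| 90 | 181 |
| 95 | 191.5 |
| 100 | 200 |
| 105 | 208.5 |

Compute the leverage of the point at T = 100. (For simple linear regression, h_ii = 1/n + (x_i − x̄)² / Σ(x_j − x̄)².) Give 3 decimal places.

T̄ = (65 + 70 + 75 + 80 + 85 + 90 + 95 + 100 + 105)/9 = 85
Σ(T − T̄)² = 400 + 225 + 100 + 25 + 0 + 25 + 100 + 225 + 400 = 1500
h = 1/9 + (15)²/1500 = 0.111111 + 0.15 = 0.261

h = 0.261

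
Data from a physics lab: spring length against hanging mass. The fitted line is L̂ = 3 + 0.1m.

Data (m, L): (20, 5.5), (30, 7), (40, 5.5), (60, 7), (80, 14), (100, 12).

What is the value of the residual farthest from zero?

e = 3

m=20: L̂ = 3 + 0.1·20 = 5; e = 5.5 − 5 = 0.5
m=30: L̂ = 3 + 0.1·30 = 6; e = 7 − 6 = 1
m=40: L̂ = 3 + 0.1·40 = 7; e = 5.5 − 7 = -1.5
m=60: L̂ = 3 + 0.1·60 = 9; e = 7 − 9 = -2
m=80: L̂ = 3 + 0.1·80 = 11; e = 14 − 11 = 3
m=100: L̂ = 3 + 0.1·100 = 13; e = 12 − 13 = -1
Largest |e| is 3 at m = 80, residual 3.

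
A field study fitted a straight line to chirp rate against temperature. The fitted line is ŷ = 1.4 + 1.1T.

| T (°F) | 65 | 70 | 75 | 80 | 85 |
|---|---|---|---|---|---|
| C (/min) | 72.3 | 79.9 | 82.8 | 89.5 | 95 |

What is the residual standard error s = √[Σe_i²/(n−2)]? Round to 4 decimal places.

T=65: ŷ = 1.4 + 1.1·65 = 72.9; e = 72.3 − 72.9 = -0.6
T=70: ŷ = 1.4 + 1.1·70 = 78.4; e = 79.9 − 78.4 = 1.5
T=75: ŷ = 1.4 + 1.1·75 = 83.9; e = 82.8 − 83.9 = -1.1
T=80: ŷ = 1.4 + 1.1·80 = 89.4; e = 89.5 − 89.4 = 0.1
T=85: ŷ = 1.4 + 1.1·85 = 94.9; e = 95 − 94.9 = 0.1
SSE = 0.36 + 2.25 + 1.21 + 0.01 + 0.01 = 3.84
s = √(3.84/3) = √1.28 ≈ 1.1314

s = 1.1314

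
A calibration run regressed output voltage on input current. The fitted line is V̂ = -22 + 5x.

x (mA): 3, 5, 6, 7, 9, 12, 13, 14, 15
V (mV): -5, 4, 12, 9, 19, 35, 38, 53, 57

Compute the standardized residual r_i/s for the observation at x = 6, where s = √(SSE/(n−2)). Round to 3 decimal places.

0.935

x=3: V̂ = -22 + 5·3 = -7; r = -5 − (-7) = 2
x=5: V̂ = -22 + 5·5 = 3; r = 4 − 3 = 1
x=6: V̂ = -22 + 5·6 = 8; r = 12 − 8 = 4
x=7: V̂ = -22 + 5·7 = 13; r = 9 − 13 = -4
x=9: V̂ = -22 + 5·9 = 23; r = 19 − 23 = -4
x=12: V̂ = -22 + 5·12 = 38; r = 35 − 38 = -3
x=13: V̂ = -22 + 5·13 = 43; r = 38 − 43 = -5
x=14: V̂ = -22 + 5·14 = 48; r = 53 − 48 = 5
x=15: V̂ = -22 + 5·15 = 53; r = 57 − 53 = 4
SSE = 4 + 1 + 16 + 16 + 16 + 9 + 25 + 25 + 16 = 128
s = √(128/7) = 4.27618
r/s = 4 / 4.27618 = 0.935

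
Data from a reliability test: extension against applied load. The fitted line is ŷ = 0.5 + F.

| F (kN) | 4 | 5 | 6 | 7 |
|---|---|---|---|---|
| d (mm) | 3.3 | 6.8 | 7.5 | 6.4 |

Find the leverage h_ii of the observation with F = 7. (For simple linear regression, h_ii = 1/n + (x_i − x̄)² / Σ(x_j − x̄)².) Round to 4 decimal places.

h = 0.7000

F̄ = (4 + 5 + 6 + 7)/4 = 5.5
Σ(F − F̄)² = 2.25 + 0.25 + 0.25 + 2.25 = 5
h = 1/4 + (1.5)²/5 = 0.25 + 0.45 = 0.7000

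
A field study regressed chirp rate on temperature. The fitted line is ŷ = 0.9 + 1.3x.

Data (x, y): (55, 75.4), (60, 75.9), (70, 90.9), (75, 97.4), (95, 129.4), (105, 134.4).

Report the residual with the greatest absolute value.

x=55: ŷ = 0.9 + 1.3·55 = 72.4; r = 75.4 − 72.4 = 3
x=60: ŷ = 0.9 + 1.3·60 = 78.9; r = 75.9 − 78.9 = -3
x=70: ŷ = 0.9 + 1.3·70 = 91.9; r = 90.9 − 91.9 = -1
x=75: ŷ = 0.9 + 1.3·75 = 98.4; r = 97.4 − 98.4 = -1
x=95: ŷ = 0.9 + 1.3·95 = 124.4; r = 129.4 − 124.4 = 5
x=105: ŷ = 0.9 + 1.3·105 = 137.4; r = 134.4 − 137.4 = -3
Largest |r| is 5 at x = 95, residual 5.

r = 5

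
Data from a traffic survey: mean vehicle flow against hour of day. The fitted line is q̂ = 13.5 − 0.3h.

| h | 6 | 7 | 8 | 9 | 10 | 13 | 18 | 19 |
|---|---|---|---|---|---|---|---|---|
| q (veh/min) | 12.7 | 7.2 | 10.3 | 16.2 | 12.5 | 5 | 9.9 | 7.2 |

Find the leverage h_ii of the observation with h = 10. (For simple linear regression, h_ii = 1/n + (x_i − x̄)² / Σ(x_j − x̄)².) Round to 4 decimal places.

h = 0.1341

h̄ = (6 + 7 + 8 + 9 + 10 + 13 + 18 + 19)/8 = 11.25
Σ(h − h̄)² = 27.5625 + 18.0625 + 10.5625 + 5.0625 + 1.5625 + 3.0625 + 45.5625 + 60.0625 = 171.5
h = 1/8 + (-1.25)²/171.5 = 0.125 + 0.00911079 = 0.1341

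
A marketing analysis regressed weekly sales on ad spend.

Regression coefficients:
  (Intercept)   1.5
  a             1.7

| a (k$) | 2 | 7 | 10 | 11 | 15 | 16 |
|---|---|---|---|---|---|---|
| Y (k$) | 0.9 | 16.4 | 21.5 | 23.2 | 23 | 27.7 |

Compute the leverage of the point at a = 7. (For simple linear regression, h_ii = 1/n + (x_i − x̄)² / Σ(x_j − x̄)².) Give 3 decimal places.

ā = (2 + 7 + 10 + 11 + 15 + 16)/6 = 10.1667
Σ(a − ā)² = 66.6944 + 10.0278 + 0.0277778 + 0.694444 + 23.3611 + 34.0278 = 134.833
h = 1/6 + (-3.16667)²/134.833 = 0.166667 + 0.0743717 = 0.241

h = 0.241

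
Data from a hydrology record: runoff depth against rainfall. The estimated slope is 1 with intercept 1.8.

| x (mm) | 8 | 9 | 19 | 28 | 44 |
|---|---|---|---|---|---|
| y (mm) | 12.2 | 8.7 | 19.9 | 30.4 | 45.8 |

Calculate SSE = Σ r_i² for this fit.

SSE = 11.34

x=8: ŷ = 1.8 + 8 = 9.8; r = 12.2 − 9.8 = 2.4
x=9: ŷ = 1.8 + 9 = 10.8; r = 8.7 − 10.8 = -2.1
x=19: ŷ = 1.8 + 19 = 20.8; r = 19.9 − 20.8 = -0.9
x=28: ŷ = 1.8 + 28 = 29.8; r = 30.4 − 29.8 = 0.6
x=44: ŷ = 1.8 + 44 = 45.8; r = 45.8 − 45.8 = 0
SSE = 5.76 + 4.41 + 0.81 + 0.36 + 0 = 11.34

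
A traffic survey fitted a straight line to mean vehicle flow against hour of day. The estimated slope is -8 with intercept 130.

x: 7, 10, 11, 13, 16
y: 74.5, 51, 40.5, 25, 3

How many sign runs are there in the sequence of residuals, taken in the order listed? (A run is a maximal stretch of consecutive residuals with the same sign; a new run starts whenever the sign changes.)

x=7: ŷ = 130 − 8·7 = 74; r = 74.5 − 74 = 0.5
x=10: ŷ = 130 − 8·10 = 50; r = 51 − 50 = 1
x=11: ŷ = 130 − 8·11 = 42; r = 40.5 − 42 = -1.5
x=13: ŷ = 130 − 8·13 = 26; r = 25 − 26 = -1
x=16: ŷ = 130 − 8·16 = 2; r = 3 − 2 = 1
Signs: + + − − +
Runs: +×2, −×2, +×1 → 3

3 runs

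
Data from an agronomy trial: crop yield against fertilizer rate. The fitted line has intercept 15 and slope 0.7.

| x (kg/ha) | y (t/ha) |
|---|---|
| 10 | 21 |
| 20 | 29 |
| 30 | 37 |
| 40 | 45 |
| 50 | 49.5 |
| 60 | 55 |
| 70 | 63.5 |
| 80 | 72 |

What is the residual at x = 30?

e = 1

ŷ = 15 + 0.7·30 = 36
e = 37 − 36 = 1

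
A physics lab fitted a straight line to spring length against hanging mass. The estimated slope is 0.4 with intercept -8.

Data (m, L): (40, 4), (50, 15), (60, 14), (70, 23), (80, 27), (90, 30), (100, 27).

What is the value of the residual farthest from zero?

r = -5

m=40: L̂ = -8 + 0.4·40 = 8; r = 4 − 8 = -4
m=50: L̂ = -8 + 0.4·50 = 12; r = 15 − 12 = 3
m=60: L̂ = -8 + 0.4·60 = 16; r = 14 − 16 = -2
m=70: L̂ = -8 + 0.4·70 = 20; r = 23 − 20 = 3
m=80: L̂ = -8 + 0.4·80 = 24; r = 27 − 24 = 3
m=90: L̂ = -8 + 0.4·90 = 28; r = 30 − 28 = 2
m=100: L̂ = -8 + 0.4·100 = 32; r = 27 − 32 = -5
Largest |r| is 5 at m = 100, residual -5.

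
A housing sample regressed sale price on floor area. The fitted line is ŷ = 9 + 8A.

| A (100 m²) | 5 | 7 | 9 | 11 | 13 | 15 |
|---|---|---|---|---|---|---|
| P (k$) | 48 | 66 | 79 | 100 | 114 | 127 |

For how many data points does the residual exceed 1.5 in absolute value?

3

A=5: ŷ = 9 + 8·5 = 49; e = 48 − 49 = -1
A=7: ŷ = 9 + 8·7 = 65; e = 66 − 65 = 1
A=9: ŷ = 9 + 8·9 = 81; e = 79 − 81 = -2
A=11: ŷ = 9 + 8·11 = 97; e = 100 − 97 = 3
A=13: ŷ = 9 + 8·13 = 113; e = 114 − 113 = 1
A=15: ŷ = 9 + 8·15 = 129; e = 127 − 129 = -2
|e| > 1.5: A=9 (|e|=2), A=11 (|e|=3), A=15 (|e|=2) → 3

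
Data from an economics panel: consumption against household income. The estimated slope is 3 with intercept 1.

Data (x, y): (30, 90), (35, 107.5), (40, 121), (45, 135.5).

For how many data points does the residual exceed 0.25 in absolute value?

x=30: ŷ = 1 + 3·30 = 91; e = 90 − 91 = -1
x=35: ŷ = 1 + 3·35 = 106; e = 107.5 − 106 = 1.5
x=40: ŷ = 1 + 3·40 = 121; e = 121 − 121 = 0
x=45: ŷ = 1 + 3·45 = 136; e = 135.5 − 136 = -0.5
|e| > 0.25: x=30 (|e|=1), x=35 (|e|=1.5), x=45 (|e|=0.5) → 3

3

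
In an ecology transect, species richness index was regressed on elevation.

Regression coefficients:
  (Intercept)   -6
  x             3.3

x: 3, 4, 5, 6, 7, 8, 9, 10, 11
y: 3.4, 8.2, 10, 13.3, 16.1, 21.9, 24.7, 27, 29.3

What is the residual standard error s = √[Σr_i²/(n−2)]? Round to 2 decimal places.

x=3: ŷ = -6 + 3.3·3 = 3.9; r = 3.4 − 3.9 = -0.5
x=4: ŷ = -6 + 3.3·4 = 7.2; r = 8.2 − 7.2 = 1
x=5: ŷ = -6 + 3.3·5 = 10.5; r = 10 − 10.5 = -0.5
x=6: ŷ = -6 + 3.3·6 = 13.8; r = 13.3 − 13.8 = -0.5
x=7: ŷ = -6 + 3.3·7 = 17.1; r = 16.1 − 17.1 = -1
x=8: ŷ = -6 + 3.3·8 = 20.4; r = 21.9 − 20.4 = 1.5
x=9: ŷ = -6 + 3.3·9 = 23.7; r = 24.7 − 23.7 = 1
x=10: ŷ = -6 + 3.3·10 = 27; r = 27 − 27 = 0
x=11: ŷ = -6 + 3.3·11 = 30.3; r = 29.3 − 30.3 = -1
SSE = 0.25 + 1 + 0.25 + 0.25 + 1 + 2.25 + 1 + 0 + 1 = 7
s = √(7/7) = √1 ≈ 1.00

s = 1.00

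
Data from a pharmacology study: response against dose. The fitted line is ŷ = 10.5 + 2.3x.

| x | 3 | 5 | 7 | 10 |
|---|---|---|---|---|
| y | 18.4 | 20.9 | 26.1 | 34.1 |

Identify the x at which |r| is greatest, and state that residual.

x=3: ŷ = 10.5 + 2.3·3 = 17.4; r = 18.4 − 17.4 = 1
x=5: ŷ = 10.5 + 2.3·5 = 22; r = 20.9 − 22 = -1.1
x=7: ŷ = 10.5 + 2.3·7 = 26.6; r = 26.1 − 26.6 = -0.5
x=10: ŷ = 10.5 + 2.3·10 = 33.5; r = 34.1 − 33.5 = 0.6
Largest |r| is 1.1 at x = 5, residual -1.1.

x = 5, r = -1.1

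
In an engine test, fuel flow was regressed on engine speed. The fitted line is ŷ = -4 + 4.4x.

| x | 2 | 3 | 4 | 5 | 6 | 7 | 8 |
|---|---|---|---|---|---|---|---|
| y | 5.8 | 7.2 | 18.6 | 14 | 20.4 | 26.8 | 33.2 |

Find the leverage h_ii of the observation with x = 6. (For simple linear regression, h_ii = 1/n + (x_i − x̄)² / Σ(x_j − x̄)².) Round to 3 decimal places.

x̄ = (2 + 3 + 4 + 5 + 6 + 7 + 8)/7 = 5
Σ(x − x̄)² = 9 + 4 + 1 + 0 + 1 + 4 + 9 = 28
h = 1/7 + (1)²/28 = 0.142857 + 0.0357143 = 0.179

h = 0.179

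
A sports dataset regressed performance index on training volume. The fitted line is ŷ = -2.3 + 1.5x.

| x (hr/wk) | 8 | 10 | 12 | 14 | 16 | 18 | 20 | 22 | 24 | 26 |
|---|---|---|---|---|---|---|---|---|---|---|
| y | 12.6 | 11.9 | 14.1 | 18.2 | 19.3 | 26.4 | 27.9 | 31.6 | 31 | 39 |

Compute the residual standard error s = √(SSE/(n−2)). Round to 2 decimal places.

x=8: ŷ = -2.3 + 1.5·8 = 9.7; r = 12.6 − 9.7 = 2.9
x=10: ŷ = -2.3 + 1.5·10 = 12.7; r = 11.9 − 12.7 = -0.8
x=12: ŷ = -2.3 + 1.5·12 = 15.7; r = 14.1 − 15.7 = -1.6
x=14: ŷ = -2.3 + 1.5·14 = 18.7; r = 18.2 − 18.7 = -0.5
x=16: ŷ = -2.3 + 1.5·16 = 21.7; r = 19.3 − 21.7 = -2.4
x=18: ŷ = -2.3 + 1.5·18 = 24.7; r = 26.4 − 24.7 = 1.7
x=20: ŷ = -2.3 + 1.5·20 = 27.7; r = 27.9 − 27.7 = 0.2
x=22: ŷ = -2.3 + 1.5·22 = 30.7; r = 31.6 − 30.7 = 0.9
x=24: ŷ = -2.3 + 1.5·24 = 33.7; r = 31 − 33.7 = -2.7
x=26: ŷ = -2.3 + 1.5·26 = 36.7; r = 39 − 36.7 = 2.3
SSE = 8.41 + 0.64 + 2.56 + 0.25 + 5.76 + 2.89 + 0.04 + 0.81 + 7.29 + 5.29 = 33.94
s = √(33.94/8) = √4.2425 ≈ 2.06

s = 2.06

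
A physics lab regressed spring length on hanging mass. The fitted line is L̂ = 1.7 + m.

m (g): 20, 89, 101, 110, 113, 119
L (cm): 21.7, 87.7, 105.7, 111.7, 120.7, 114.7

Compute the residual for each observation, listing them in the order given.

0, -3, 3, 0, 6, -6

m=20: L̂ = 1.7 + 20 = 21.7; r = 21.7 − 21.7 = 0
m=89: L̂ = 1.7 + 89 = 90.7; r = 87.7 − 90.7 = -3
m=101: L̂ = 1.7 + 101 = 102.7; r = 105.7 − 102.7 = 3
m=110: L̂ = 1.7 + 110 = 111.7; r = 111.7 − 111.7 = 0
m=113: L̂ = 1.7 + 113 = 114.7; r = 120.7 − 114.7 = 6
m=119: L̂ = 1.7 + 119 = 120.7; r = 114.7 − 120.7 = -6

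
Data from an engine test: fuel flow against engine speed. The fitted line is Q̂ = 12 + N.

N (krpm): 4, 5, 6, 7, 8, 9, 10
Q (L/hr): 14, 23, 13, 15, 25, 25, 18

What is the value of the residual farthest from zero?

N=4: Q̂ = 12 + 4 = 16; e = 14 − 16 = -2
N=5: Q̂ = 12 + 5 = 17; e = 23 − 17 = 6
N=6: Q̂ = 12 + 6 = 18; e = 13 − 18 = -5
N=7: Q̂ = 12 + 7 = 19; e = 15 − 19 = -4
N=8: Q̂ = 12 + 8 = 20; e = 25 − 20 = 5
N=9: Q̂ = 12 + 9 = 21; e = 25 − 21 = 4
N=10: Q̂ = 12 + 10 = 22; e = 18 − 22 = -4
Largest |e| is 6 at N = 5, residual 6.

e = 6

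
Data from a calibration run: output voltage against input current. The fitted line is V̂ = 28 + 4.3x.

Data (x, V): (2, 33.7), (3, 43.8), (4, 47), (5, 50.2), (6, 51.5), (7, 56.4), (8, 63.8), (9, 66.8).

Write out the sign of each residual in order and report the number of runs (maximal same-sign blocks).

4 runs

x=2: V̂ = 28 + 4.3·2 = 36.6; e = 33.7 − 36.6 = -2.9
x=3: V̂ = 28 + 4.3·3 = 40.9; e = 43.8 − 40.9 = 2.9
x=4: V̂ = 28 + 4.3·4 = 45.2; e = 47 − 45.2 = 1.8
x=5: V̂ = 28 + 4.3·5 = 49.5; e = 50.2 − 49.5 = 0.7
x=6: V̂ = 28 + 4.3·6 = 53.8; e = 51.5 − 53.8 = -2.3
x=7: V̂ = 28 + 4.3·7 = 58.1; e = 56.4 − 58.1 = -1.7
x=8: V̂ = 28 + 4.3·8 = 62.4; e = 63.8 − 62.4 = 1.4
x=9: V̂ = 28 + 4.3·9 = 66.7; e = 66.8 − 66.7 = 0.1
Signs: − + + + − − + +
Runs: −×1, +×3, −×2, +×2 → 4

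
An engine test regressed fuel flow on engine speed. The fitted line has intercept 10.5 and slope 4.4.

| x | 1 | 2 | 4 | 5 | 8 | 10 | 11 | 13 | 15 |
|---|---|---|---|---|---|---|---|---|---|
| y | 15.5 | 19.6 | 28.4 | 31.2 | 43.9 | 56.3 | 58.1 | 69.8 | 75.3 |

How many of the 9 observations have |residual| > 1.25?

x=1: ŷ = 10.5 + 4.4·1 = 14.9; r = 15.5 − 14.9 = 0.6
x=2: ŷ = 10.5 + 4.4·2 = 19.3; r = 19.6 − 19.3 = 0.3
x=4: ŷ = 10.5 + 4.4·4 = 28.1; r = 28.4 − 28.1 = 0.3
x=5: ŷ = 10.5 + 4.4·5 = 32.5; r = 31.2 − 32.5 = -1.3
x=8: ŷ = 10.5 + 4.4·8 = 45.7; r = 43.9 − 45.7 = -1.8
x=10: ŷ = 10.5 + 4.4·10 = 54.5; r = 56.3 − 54.5 = 1.8
x=11: ŷ = 10.5 + 4.4·11 = 58.9; r = 58.1 − 58.9 = -0.8
x=13: ŷ = 10.5 + 4.4·13 = 67.7; r = 69.8 − 67.7 = 2.1
x=15: ŷ = 10.5 + 4.4·15 = 76.5; r = 75.3 − 76.5 = -1.2
|r| > 1.25: x=5 (|r|=1.3), x=8 (|r|=1.8), x=10 (|r|=1.8), x=13 (|r|=2.1) → 4

4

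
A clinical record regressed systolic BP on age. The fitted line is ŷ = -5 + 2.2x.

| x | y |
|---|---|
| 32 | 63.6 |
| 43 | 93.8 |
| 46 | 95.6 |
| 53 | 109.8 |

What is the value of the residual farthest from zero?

x=32: ŷ = -5 + 2.2·32 = 65.4; r = 63.6 − 65.4 = -1.8
x=43: ŷ = -5 + 2.2·43 = 89.6; r = 93.8 − 89.6 = 4.2
x=46: ŷ = -5 + 2.2·46 = 96.2; r = 95.6 − 96.2 = -0.6
x=53: ŷ = -5 + 2.2·53 = 111.6; r = 109.8 − 111.6 = -1.8
Largest |r| is 4.2 at x = 43, residual 4.2.

r = 4.2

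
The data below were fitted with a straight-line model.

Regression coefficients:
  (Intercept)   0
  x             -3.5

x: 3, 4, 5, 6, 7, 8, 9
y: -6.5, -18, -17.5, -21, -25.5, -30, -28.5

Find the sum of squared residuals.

SSE = 46

x=3: ŷ = −3.5·3 = -10.5; r = -6.5 − (-10.5) = 4
x=4: ŷ = −3.5·4 = -14; r = -18 − (-14) = -4
x=5: ŷ = −3.5·5 = -17.5; r = -17.5 − (-17.5) = 0
x=6: ŷ = −3.5·6 = -21; r = -21 − (-21) = 0
x=7: ŷ = −3.5·7 = -24.5; r = -25.5 − (-24.5) = -1
x=8: ŷ = −3.5·8 = -28; r = -30 − (-28) = -2
x=9: ŷ = −3.5·9 = -31.5; r = -28.5 − (-31.5) = 3
SSE = 16 + 16 + 0 + 0 + 1 + 4 + 9 = 46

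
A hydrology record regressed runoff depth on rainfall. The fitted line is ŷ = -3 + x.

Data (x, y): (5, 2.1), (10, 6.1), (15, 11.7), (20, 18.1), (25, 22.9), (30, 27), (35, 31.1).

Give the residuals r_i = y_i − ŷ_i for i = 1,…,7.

0.1, -0.9, -0.3, 1.1, 0.9, 0, -0.9

x=5: ŷ = -3 + 5 = 2; r = 2.1 − 2 = 0.1
x=10: ŷ = -3 + 10 = 7; r = 6.1 − 7 = -0.9
x=15: ŷ = -3 + 15 = 12; r = 11.7 − 12 = -0.3
x=20: ŷ = -3 + 20 = 17; r = 18.1 − 17 = 1.1
x=25: ŷ = -3 + 25 = 22; r = 22.9 − 22 = 0.9
x=30: ŷ = -3 + 30 = 27; r = 27 − 27 = 0
x=35: ŷ = -3 + 35 = 32; r = 31.1 − 32 = -0.9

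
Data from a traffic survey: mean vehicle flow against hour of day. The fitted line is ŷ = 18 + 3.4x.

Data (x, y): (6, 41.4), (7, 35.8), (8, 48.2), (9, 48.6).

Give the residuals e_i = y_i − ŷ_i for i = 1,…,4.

3, -6, 3, 0

x=6: ŷ = 18 + 3.4·6 = 38.4; e = 41.4 − 38.4 = 3
x=7: ŷ = 18 + 3.4·7 = 41.8; e = 35.8 − 41.8 = -6
x=8: ŷ = 18 + 3.4·8 = 45.2; e = 48.2 − 45.2 = 3
x=9: ŷ = 18 + 3.4·9 = 48.6; e = 48.6 − 48.6 = 0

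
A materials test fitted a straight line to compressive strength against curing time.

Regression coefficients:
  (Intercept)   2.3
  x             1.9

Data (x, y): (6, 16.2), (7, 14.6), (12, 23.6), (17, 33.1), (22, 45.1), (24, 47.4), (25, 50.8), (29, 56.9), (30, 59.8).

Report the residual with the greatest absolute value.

e = 2.5

x=6: ŷ = 2.3 + 1.9·6 = 13.7; e = 16.2 − 13.7 = 2.5
x=7: ŷ = 2.3 + 1.9·7 = 15.6; e = 14.6 − 15.6 = -1
x=12: ŷ = 2.3 + 1.9·12 = 25.1; e = 23.6 − 25.1 = -1.5
x=17: ŷ = 2.3 + 1.9·17 = 34.6; e = 33.1 − 34.6 = -1.5
x=22: ŷ = 2.3 + 1.9·22 = 44.1; e = 45.1 − 44.1 = 1
x=24: ŷ = 2.3 + 1.9·24 = 47.9; e = 47.4 − 47.9 = -0.5
x=25: ŷ = 2.3 + 1.9·25 = 49.8; e = 50.8 − 49.8 = 1
x=29: ŷ = 2.3 + 1.9·29 = 57.4; e = 56.9 − 57.4 = -0.5
x=30: ŷ = 2.3 + 1.9·30 = 59.3; e = 59.8 − 59.3 = 0.5
Largest |e| is 2.5 at x = 6, residual 2.5.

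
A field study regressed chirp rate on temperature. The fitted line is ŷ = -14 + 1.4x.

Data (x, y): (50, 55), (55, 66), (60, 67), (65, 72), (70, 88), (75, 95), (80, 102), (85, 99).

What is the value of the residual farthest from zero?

r = -6

x=50: ŷ = -14 + 1.4·50 = 56; r = 55 − 56 = -1
x=55: ŷ = -14 + 1.4·55 = 63; r = 66 − 63 = 3
x=60: ŷ = -14 + 1.4·60 = 70; r = 67 − 70 = -3
x=65: ŷ = -14 + 1.4·65 = 77; r = 72 − 77 = -5
x=70: ŷ = -14 + 1.4·70 = 84; r = 88 − 84 = 4
x=75: ŷ = -14 + 1.4·75 = 91; r = 95 − 91 = 4
x=80: ŷ = -14 + 1.4·80 = 98; r = 102 − 98 = 4
x=85: ŷ = -14 + 1.4·85 = 105; r = 99 − 105 = -6
Largest |r| is 6 at x = 85, residual -6.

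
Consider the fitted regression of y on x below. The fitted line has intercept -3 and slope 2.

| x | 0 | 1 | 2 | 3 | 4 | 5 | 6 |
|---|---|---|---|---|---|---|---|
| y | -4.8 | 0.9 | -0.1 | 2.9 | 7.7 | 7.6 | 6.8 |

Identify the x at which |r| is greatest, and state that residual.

x = 4, r = 2.7

x=0: ŷ = -3 + 2·0 = -3; r = -4.8 − (-3) = -1.8
x=1: ŷ = -3 + 2·1 = -1; r = 0.9 − (-1) = 1.9
x=2: ŷ = -3 + 2·2 = 1; r = -0.1 − 1 = -1.1
x=3: ŷ = -3 + 2·3 = 3; r = 2.9 − 3 = -0.1
x=4: ŷ = -3 + 2·4 = 5; r = 7.7 − 5 = 2.7
x=5: ŷ = -3 + 2·5 = 7; r = 7.6 − 7 = 0.6
x=6: ŷ = -3 + 2·6 = 9; r = 6.8 − 9 = -2.2
Largest |r| is 2.7 at x = 4, residual 2.7.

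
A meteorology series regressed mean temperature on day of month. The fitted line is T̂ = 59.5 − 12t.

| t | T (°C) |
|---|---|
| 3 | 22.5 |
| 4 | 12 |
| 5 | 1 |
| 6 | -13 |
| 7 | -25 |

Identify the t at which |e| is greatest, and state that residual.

t=3: T̂ = 59.5 − 12·3 = 23.5; e = 22.5 − 23.5 = -1
t=4: T̂ = 59.5 − 12·4 = 11.5; e = 12 − 11.5 = 0.5
t=5: T̂ = 59.5 − 12·5 = -0.5; e = 1 − (-0.5) = 1.5
t=6: T̂ = 59.5 − 12·6 = -12.5; e = -13 − (-12.5) = -0.5
t=7: T̂ = 59.5 − 12·7 = -24.5; e = -25 − (-24.5) = -0.5
Largest |e| is 1.5 at t = 5, residual 1.5.

t = 5, e = 1.5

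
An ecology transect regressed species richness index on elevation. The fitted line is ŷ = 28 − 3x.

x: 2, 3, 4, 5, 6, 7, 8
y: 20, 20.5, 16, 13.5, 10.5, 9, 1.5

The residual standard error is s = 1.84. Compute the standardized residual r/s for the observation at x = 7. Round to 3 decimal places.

1.087

ŷ = 28 − 3·7 = 7
r = 9 − 7 = 2
r/s = 2 / 1.84 = 1.087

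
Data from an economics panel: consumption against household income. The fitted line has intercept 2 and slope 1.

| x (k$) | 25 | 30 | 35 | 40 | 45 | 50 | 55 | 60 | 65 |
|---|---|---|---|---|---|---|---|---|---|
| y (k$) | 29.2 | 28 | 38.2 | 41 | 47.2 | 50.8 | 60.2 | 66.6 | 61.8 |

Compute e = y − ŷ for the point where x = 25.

ŷ = 2 + 25 = 27
e = 29.2 − 27 = 2.2

e = 2.2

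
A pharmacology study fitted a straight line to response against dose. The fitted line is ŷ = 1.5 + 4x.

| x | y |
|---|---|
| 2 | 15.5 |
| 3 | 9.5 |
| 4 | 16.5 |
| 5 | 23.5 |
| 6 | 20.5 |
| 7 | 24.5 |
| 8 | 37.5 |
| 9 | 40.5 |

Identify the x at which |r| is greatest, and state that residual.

x = 2, r = 6

x=2: ŷ = 1.5 + 4·2 = 9.5; r = 15.5 − 9.5 = 6
x=3: ŷ = 1.5 + 4·3 = 13.5; r = 9.5 − 13.5 = -4
x=4: ŷ = 1.5 + 4·4 = 17.5; r = 16.5 − 17.5 = -1
x=5: ŷ = 1.5 + 4·5 = 21.5; r = 23.5 − 21.5 = 2
x=6: ŷ = 1.5 + 4·6 = 25.5; r = 20.5 − 25.5 = -5
x=7: ŷ = 1.5 + 4·7 = 29.5; r = 24.5 − 29.5 = -5
x=8: ŷ = 1.5 + 4·8 = 33.5; r = 37.5 − 33.5 = 4
x=9: ŷ = 1.5 + 4·9 = 37.5; r = 40.5 − 37.5 = 3
Largest |r| is 6 at x = 2, residual 6.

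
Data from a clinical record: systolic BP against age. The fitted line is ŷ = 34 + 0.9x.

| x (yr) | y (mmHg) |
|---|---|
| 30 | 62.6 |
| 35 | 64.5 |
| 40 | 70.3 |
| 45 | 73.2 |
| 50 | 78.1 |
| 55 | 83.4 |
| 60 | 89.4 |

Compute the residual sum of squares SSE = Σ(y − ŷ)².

x=30: ŷ = 34 + 0.9·30 = 61; r = 62.6 − 61 = 1.6
x=35: ŷ = 34 + 0.9·35 = 65.5; r = 64.5 − 65.5 = -1
x=40: ŷ = 34 + 0.9·40 = 70; r = 70.3 − 70 = 0.3
x=45: ŷ = 34 + 0.9·45 = 74.5; r = 73.2 − 74.5 = -1.3
x=50: ŷ = 34 + 0.9·50 = 79; r = 78.1 − 79 = -0.9
x=55: ŷ = 34 + 0.9·55 = 83.5; r = 83.4 − 83.5 = -0.1
x=60: ŷ = 34 + 0.9·60 = 88; r = 89.4 − 88 = 1.4
SSE = 2.56 + 1 + 0.09 + 1.69 + 0.81 + 0.01 + 1.96 = 8.12

SSE = 8.12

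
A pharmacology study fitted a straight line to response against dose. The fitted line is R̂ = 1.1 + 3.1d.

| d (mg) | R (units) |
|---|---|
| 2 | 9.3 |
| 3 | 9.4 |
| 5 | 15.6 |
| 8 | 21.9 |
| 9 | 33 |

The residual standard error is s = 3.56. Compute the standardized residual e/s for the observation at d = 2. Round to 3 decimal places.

0.562

R̂ = 1.1 + 3.1·2 = 7.3
e = 9.3 − 7.3 = 2
e/s = 2 / 3.56 = 0.562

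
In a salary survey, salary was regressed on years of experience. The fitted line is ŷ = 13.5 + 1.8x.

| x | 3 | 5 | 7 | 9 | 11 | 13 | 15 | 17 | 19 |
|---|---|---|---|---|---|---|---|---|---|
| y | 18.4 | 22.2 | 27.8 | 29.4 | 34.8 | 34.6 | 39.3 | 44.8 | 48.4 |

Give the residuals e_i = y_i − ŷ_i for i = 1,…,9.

-0.5, -0.3, 1.7, -0.3, 1.5, -2.3, -1.2, 0.7, 0.7

x=3: ŷ = 13.5 + 1.8·3 = 18.9; e = 18.4 − 18.9 = -0.5
x=5: ŷ = 13.5 + 1.8·5 = 22.5; e = 22.2 − 22.5 = -0.3
x=7: ŷ = 13.5 + 1.8·7 = 26.1; e = 27.8 − 26.1 = 1.7
x=9: ŷ = 13.5 + 1.8·9 = 29.7; e = 29.4 − 29.7 = -0.3
x=11: ŷ = 13.5 + 1.8·11 = 33.3; e = 34.8 − 33.3 = 1.5
x=13: ŷ = 13.5 + 1.8·13 = 36.9; e = 34.6 − 36.9 = -2.3
x=15: ŷ = 13.5 + 1.8·15 = 40.5; e = 39.3 − 40.5 = -1.2
x=17: ŷ = 13.5 + 1.8·17 = 44.1; e = 44.8 − 44.1 = 0.7
x=19: ŷ = 13.5 + 1.8·19 = 47.7; e = 48.4 − 47.7 = 0.7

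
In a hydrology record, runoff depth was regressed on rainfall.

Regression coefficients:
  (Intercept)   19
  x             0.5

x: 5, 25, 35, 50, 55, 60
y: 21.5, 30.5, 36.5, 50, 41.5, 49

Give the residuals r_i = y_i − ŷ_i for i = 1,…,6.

0, -1, 0, 6, -5, 0

x=5: ŷ = 19 + 0.5·5 = 21.5; r = 21.5 − 21.5 = 0
x=25: ŷ = 19 + 0.5·25 = 31.5; r = 30.5 − 31.5 = -1
x=35: ŷ = 19 + 0.5·35 = 36.5; r = 36.5 − 36.5 = 0
x=50: ŷ = 19 + 0.5·50 = 44; r = 50 − 44 = 6
x=55: ŷ = 19 + 0.5·55 = 46.5; r = 41.5 − 46.5 = -5
x=60: ŷ = 19 + 0.5·60 = 49; r = 49 − 49 = 0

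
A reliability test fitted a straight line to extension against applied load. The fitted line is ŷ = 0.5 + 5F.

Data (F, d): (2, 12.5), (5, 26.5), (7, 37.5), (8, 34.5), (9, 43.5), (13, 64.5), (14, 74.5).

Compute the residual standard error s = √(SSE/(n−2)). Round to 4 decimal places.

F=2: ŷ = 0.5 + 5·2 = 10.5; e = 12.5 − 10.5 = 2
F=5: ŷ = 0.5 + 5·5 = 25.5; e = 26.5 − 25.5 = 1
F=7: ŷ = 0.5 + 5·7 = 35.5; e = 37.5 − 35.5 = 2
F=8: ŷ = 0.5 + 5·8 = 40.5; e = 34.5 − 40.5 = -6
F=9: ŷ = 0.5 + 5·9 = 45.5; e = 43.5 − 45.5 = -2
F=13: ŷ = 0.5 + 5·13 = 65.5; e = 64.5 − 65.5 = -1
F=14: ŷ = 0.5 + 5·14 = 70.5; e = 74.5 − 70.5 = 4
SSE = 4 + 1 + 4 + 36 + 4 + 1 + 16 = 66
s = √(66/5) = √13.2 ≈ 3.6332

s = 3.6332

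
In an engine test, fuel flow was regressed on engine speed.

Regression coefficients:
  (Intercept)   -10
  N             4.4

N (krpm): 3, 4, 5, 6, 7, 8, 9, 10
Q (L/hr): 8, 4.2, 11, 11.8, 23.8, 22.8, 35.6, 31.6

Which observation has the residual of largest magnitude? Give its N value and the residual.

N=3: Q̂ = -10 + 4.4·3 = 3.2; e = 8 − 3.2 = 4.8
N=4: Q̂ = -10 + 4.4·4 = 7.6; e = 4.2 − 7.6 = -3.4
N=5: Q̂ = -10 + 4.4·5 = 12; e = 11 − 12 = -1
N=6: Q̂ = -10 + 4.4·6 = 16.4; e = 11.8 − 16.4 = -4.6
N=7: Q̂ = -10 + 4.4·7 = 20.8; e = 23.8 − 20.8 = 3
N=8: Q̂ = -10 + 4.4·8 = 25.2; e = 22.8 − 25.2 = -2.4
N=9: Q̂ = -10 + 4.4·9 = 29.6; e = 35.6 − 29.6 = 6
N=10: Q̂ = -10 + 4.4·10 = 34; e = 31.6 − 34 = -2.4
Largest |e| is 6 at N = 9, residual 6.

N = 9, e = 6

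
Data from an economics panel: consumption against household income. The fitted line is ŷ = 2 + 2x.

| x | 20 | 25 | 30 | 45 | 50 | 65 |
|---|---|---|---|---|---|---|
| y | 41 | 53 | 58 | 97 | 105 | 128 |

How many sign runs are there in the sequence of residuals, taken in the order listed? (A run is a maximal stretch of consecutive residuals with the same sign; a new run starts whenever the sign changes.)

5 runs

x=20: ŷ = 2 + 2·20 = 42; e = 41 − 42 = -1
x=25: ŷ = 2 + 2·25 = 52; e = 53 − 52 = 1
x=30: ŷ = 2 + 2·30 = 62; e = 58 − 62 = -4
x=45: ŷ = 2 + 2·45 = 92; e = 97 − 92 = 5
x=50: ŷ = 2 + 2·50 = 102; e = 105 − 102 = 3
x=65: ŷ = 2 + 2·65 = 132; e = 128 − 132 = -4
Signs: − + − + + −
Runs: −×1, +×1, −×1, +×2, −×1 → 5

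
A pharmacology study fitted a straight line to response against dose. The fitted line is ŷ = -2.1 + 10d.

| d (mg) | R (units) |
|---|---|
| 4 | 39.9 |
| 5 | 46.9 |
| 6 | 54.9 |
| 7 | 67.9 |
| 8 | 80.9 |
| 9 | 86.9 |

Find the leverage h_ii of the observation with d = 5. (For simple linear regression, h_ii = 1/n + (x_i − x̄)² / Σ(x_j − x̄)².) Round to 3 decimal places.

h = 0.295

d̄ = (4 + 5 + 6 + 7 + 8 + 9)/6 = 6.5
Σ(d − d̄)² = 6.25 + 2.25 + 0.25 + 0.25 + 2.25 + 6.25 = 17.5
h = 1/6 + (-1.5)²/17.5 = 0.166667 + 0.128571 = 0.295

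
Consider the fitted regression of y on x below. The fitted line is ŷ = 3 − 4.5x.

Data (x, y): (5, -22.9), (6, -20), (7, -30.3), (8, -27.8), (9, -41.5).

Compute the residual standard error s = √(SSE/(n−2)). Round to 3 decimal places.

x=5: ŷ = 3 − 4.5·5 = -19.5; r = -22.9 − (-19.5) = -3.4
x=6: ŷ = 3 − 4.5·6 = -24; r = -20 − (-24) = 4
x=7: ŷ = 3 − 4.5·7 = -28.5; r = -30.3 − (-28.5) = -1.8
x=8: ŷ = 3 − 4.5·8 = -33; r = -27.8 − (-33) = 5.2
x=9: ŷ = 3 − 4.5·9 = -37.5; r = -41.5 − (-37.5) = -4
SSE = 11.56 + 16 + 3.24 + 27.04 + 16 = 73.84
s = √(73.84/3) = √24.6133 ≈ 4.961

s = 4.961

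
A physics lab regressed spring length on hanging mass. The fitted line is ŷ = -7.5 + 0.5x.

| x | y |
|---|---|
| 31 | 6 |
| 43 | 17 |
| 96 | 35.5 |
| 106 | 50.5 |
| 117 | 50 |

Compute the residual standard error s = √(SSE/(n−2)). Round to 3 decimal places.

s = 4.619

x=31: ŷ = -7.5 + 0.5·31 = 8; e = 6 − 8 = -2
x=43: ŷ = -7.5 + 0.5·43 = 14; e = 17 − 14 = 3
x=96: ŷ = -7.5 + 0.5·96 = 40.5; e = 35.5 − 40.5 = -5
x=106: ŷ = -7.5 + 0.5·106 = 45.5; e = 50.5 − 45.5 = 5
x=117: ŷ = -7.5 + 0.5·117 = 51; e = 50 − 51 = -1
SSE = 4 + 9 + 25 + 25 + 1 = 64
s = √(64/3) = √21.3333 ≈ 4.619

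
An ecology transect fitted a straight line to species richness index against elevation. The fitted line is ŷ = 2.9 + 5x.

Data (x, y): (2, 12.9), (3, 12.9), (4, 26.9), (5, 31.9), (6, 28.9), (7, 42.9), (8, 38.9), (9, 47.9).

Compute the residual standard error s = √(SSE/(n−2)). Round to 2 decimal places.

s = 4.36

x=2: ŷ = 2.9 + 5·2 = 12.9; e = 12.9 − 12.9 = 0
x=3: ŷ = 2.9 + 5·3 = 17.9; e = 12.9 − 17.9 = -5
x=4: ŷ = 2.9 + 5·4 = 22.9; e = 26.9 − 22.9 = 4
x=5: ŷ = 2.9 + 5·5 = 27.9; e = 31.9 − 27.9 = 4
x=6: ŷ = 2.9 + 5·6 = 32.9; e = 28.9 − 32.9 = -4
x=7: ŷ = 2.9 + 5·7 = 37.9; e = 42.9 − 37.9 = 5
x=8: ŷ = 2.9 + 5·8 = 42.9; e = 38.9 − 42.9 = -4
x=9: ŷ = 2.9 + 5·9 = 47.9; e = 47.9 − 47.9 = 0
SSE = 0 + 25 + 16 + 16 + 16 + 25 + 16 + 0 = 114
s = √(114/6) = √19 ≈ 4.36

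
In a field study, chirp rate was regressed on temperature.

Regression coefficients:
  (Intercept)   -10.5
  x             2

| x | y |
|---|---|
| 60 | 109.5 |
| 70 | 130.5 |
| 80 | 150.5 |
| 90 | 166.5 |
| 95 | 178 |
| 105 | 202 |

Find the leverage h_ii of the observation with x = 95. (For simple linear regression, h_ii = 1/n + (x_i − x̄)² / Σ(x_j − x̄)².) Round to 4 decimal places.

h = 0.2651

x̄ = (60 + 70 + 80 + 90 + 95 + 105)/6 = 83.3333
Σ(x − x̄)² = 544.444 + 177.778 + 11.1111 + 44.4444 + 136.111 + 469.444 = 1383.33
h = 1/6 + (11.6667)²/1383.33 = 0.166667 + 0.0983936 = 0.2651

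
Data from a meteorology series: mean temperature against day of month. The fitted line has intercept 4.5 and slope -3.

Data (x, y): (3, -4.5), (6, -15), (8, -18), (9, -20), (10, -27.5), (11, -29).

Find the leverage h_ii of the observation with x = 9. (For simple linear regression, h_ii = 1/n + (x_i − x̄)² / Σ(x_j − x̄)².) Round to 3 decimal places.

h = 0.198

x̄ = (3 + 6 + 8 + 9 + 10 + 11)/6 = 7.83333
Σ(x − x̄)² = 23.3611 + 3.36111 + 0.0277778 + 1.36111 + 4.69444 + 10.0278 = 42.8333
h = 1/6 + (1.16667)²/42.8333 = 0.166667 + 0.0317769 = 0.198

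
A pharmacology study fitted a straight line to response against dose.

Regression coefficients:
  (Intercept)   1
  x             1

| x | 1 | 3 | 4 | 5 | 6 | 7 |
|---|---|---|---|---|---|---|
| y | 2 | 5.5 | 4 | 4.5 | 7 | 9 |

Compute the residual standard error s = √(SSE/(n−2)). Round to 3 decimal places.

s = 1.275

x=1: ŷ = 1 + 1 = 2; r = 2 − 2 = 0
x=3: ŷ = 1 + 3 = 4; r = 5.5 − 4 = 1.5
x=4: ŷ = 1 + 4 = 5; r = 4 − 5 = -1
x=5: ŷ = 1 + 5 = 6; r = 4.5 − 6 = -1.5
x=6: ŷ = 1 + 6 = 7; r = 7 − 7 = 0
x=7: ŷ = 1 + 7 = 8; r = 9 − 8 = 1
SSE = 0 + 2.25 + 1 + 2.25 + 0 + 1 = 6.5
s = √(6.5/4) = √1.625 ≈ 1.275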